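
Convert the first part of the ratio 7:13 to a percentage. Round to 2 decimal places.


Total parts = 7 + 13 = 20
First part fraction = 7/20
Percentage = (7/20) * 100
= 0.35 * 100
= 35.00%

35.00


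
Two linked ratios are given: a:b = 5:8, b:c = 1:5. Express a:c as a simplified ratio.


Given a:b = 5:8 and b:c = 1:5
Make b consistent. Multiply first ratio by 1: a:b = 5:8
Multiply second ratio by 8: b:c = 8:40
Now b = 8 in both, so a:b:c = 5:8:40
Therefore a:c = 5:40
Simplify by GCD: a:c = 1:8

1:8


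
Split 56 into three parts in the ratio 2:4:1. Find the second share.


Ratio = 2:4:1
Total parts = 2 + 4 + 1 = 7
Value per part = 56 / 7 = 8
First share = 2 * 8 = 16
Middle share = 4 * 8 = 32
Third share = 1 * 8 = 8

32


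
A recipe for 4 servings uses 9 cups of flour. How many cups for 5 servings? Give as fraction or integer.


Original: 9 cups for 4 servings
Target servings = 5
Scaling factor = 5/4
New amount = 9 * 5/4
= 45/4
= 45/4 cups

45/4


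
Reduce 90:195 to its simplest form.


Find GCD(90, 195)
GCD = 15
Divide both by 15: 90/15 = 6, 195/15 = 13
Simplified ratio = 6:13

6:13


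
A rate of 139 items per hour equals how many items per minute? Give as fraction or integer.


Converting from per hour to per minute
Rate = 139 items per hour
Divide by 60: 139/60
= 139/60 items per minute

139/60


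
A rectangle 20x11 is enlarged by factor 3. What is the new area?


Original dimensions: 20 x 11
Enlargement factor = 3
New width = 20 * 3 = 60
New height = 11 * 3 = 33
New area = 60 * 33 = 1980

1980


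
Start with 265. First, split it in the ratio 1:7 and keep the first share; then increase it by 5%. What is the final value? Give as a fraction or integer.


Start with 265.
Step 1: Split 1:7, first share = 265 * 1/8 = 265/8
Step 2: Increase by 5%: 265/8 * 105/100 = 1113/32
Final result = 1113/32

1113/32


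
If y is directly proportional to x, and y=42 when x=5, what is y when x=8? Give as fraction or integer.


Direct proportion: y = kx
Find k: k = 42/5 = 42/5
Compute y at x=8: y = 42/5 * 8
y = 336/5

336/5


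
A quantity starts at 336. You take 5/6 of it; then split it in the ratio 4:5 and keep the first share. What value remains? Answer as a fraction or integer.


Start with 336.
Step 1: Take 5/6: 336 * 5/6 = 280
Step 2: Split 4:5, first share = 280 * 4/9 = 1120/9
Final result = 1120/9

1120/9


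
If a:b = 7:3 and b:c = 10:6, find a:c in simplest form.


Given a:b = 7:3 and b:c = 10:6
Make b consistent. Multiply first ratio by 10: a:b = 70:30
Multiply second ratio by 3: b:c = 30:18
Now b = 30 in both, so a:b:c = 70:30:18
Therefore a:c = 70:18
Simplify by GCD: a:c = 35:9

35:9


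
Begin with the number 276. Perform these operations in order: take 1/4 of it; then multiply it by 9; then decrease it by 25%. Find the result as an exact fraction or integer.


Start with 276.
Step 1: Take 1/4: 276 * 1/4 = 69
Step 2: Multiply by 9: 69 * 9 = 621
Step 3: Decrease by 25%: 621 * 75/100 = 1863/4
Final result = 1863/4

1863/4


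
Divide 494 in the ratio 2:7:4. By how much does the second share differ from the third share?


Total parts = 2 + 7 + 4 = 13
Value per part = 494 / 13 = 38
Shares: 2*38=76, 7*38=266, 4*38=152
Second share = 266, third share = 152
Difference = |266 - 152| = 114

114


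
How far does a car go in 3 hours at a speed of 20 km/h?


Using distance = speed * time
Speed = 20 km/h
Time = 3 hours
Distance = 20 * 3
= 60 km

60


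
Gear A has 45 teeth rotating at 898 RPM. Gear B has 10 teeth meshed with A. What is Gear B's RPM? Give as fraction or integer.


Gear ratio: teeth_A * RPM_A = teeth_B * RPM_B
45 * 898 = 10 * RPM_B
40410 = 10 * RPM_B
RPM_B = 40410 / 10
RPM_B = 4041

4041


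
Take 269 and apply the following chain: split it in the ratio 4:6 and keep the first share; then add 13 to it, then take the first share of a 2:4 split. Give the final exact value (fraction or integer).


Start with 269.
Step 1: Split 4:6, first share = 269 * 4/10 = 538/5
Step 2: Add 13: 538/5+13=603/5; split 2:4 first = 603/5*2/6 = 201/5
Final result = 201/5

201/5


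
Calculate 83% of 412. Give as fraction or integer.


Compute 83% of 412
Convert percentage: 83% = 83/100
Multiply: 412 * 83/100
= 34196/100
= 8549/25

8549/25


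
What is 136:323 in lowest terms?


Find GCD(136, 323)
GCD = 17
Divide both by 17: 136/17 = 8, 323/17 = 19
Simplified ratio = 8:19

8:19


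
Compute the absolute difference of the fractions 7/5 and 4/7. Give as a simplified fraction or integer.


Simplify: 7/5 = 7/5 and 4/7 = 4/7
Find common denominator: LCD = 35
Convert: 49/35 and 20/35
Difference = |49 - 20|/35 = 29/35
Simplified = 29/35

29/35


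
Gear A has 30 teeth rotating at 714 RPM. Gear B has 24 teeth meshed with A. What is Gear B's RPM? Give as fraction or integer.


Gear ratio: teeth_A * RPM_A = teeth_B * RPM_B
30 * 714 = 24 * RPM_B
21420 = 24 * RPM_B
RPM_B = 21420 / 24
RPM_B = 1785/2

1785/2


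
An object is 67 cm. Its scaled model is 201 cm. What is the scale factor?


Original length = 67 cm
Scaled length = 201 cm
Scale factor = 201 / 67
= 3

3


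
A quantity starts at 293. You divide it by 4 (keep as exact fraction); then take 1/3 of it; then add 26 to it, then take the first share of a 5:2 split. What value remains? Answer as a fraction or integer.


Start with 293.
Step 1: Divide by 4: 293 / 4 = 293/4
Step 2: Take 1/3: 293/4 * 1/3 = 293/12
Step 3: Add 26: 293/12+26=605/12; split 5:2 first = 605/12*5/7 = 3025/84
Final result = 3025/84

3025/84


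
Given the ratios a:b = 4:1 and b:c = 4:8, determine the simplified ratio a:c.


Given a:b = 4:1 and b:c = 4:8
Make b consistent. Multiply first ratio by 4: a:b = 16:4
Multiply second ratio by 1: b:c = 4:8
Now b = 4 in both, so a:b:c = 16:4:8
Therefore a:c = 16:8
Simplify by GCD: a:c = 2:1

2:1


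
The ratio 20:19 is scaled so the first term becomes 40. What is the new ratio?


Original ratio: 20:19
First term target: 40
Scale factor = 40 / 20 = 2
Multiply second term: 19 * 2 = 38
Equivalent ratio = 40:38

40:38


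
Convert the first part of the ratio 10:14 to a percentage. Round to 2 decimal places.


Total parts = 10 + 14 = 24
First part fraction = 10/24
Percentage = (10/24) * 100
= 0.416667 * 100
= 41.67%

41.67


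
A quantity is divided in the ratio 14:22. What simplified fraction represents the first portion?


Total parts = 14 + 22 = 36
First part fraction = 14/36
Simplify: 14/36 = 7/18

7/18


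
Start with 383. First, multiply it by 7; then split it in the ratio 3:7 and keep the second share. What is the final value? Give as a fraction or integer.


Start with 383.
Step 1: Multiply by 7: 383 * 7 = 2681
Step 2: Split 3:7, second share = 2681 * 7/10 = 18767/10
Final result = 18767/10

18767/10


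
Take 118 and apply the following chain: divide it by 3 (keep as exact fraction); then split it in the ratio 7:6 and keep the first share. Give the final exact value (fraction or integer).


Start with 118.
Step 1: Divide by 3: 118 / 3 = 118/3
Step 2: Split 7:6, first share = 118/3 * 7/13 = 826/39
Final result = 826/39

826/39


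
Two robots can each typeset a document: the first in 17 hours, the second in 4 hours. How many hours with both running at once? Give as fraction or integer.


Rate of A = 1/17 job per hour
Rate of B = 1/4 job per hour
Combined rate = 1/17 + 1/4
Find common denominator: (4 + 17)/(17*4) = 21/68
Combined rate = 21/68 job per hour
Time together = 1 / (21/68) = 68/21 hours

68/21


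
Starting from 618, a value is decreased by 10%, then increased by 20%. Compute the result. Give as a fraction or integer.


Start: 618
Step 1: decrease by 10% => multiply by 90/100
  618 * 90/100 = 2781/5
Step 2: increase by 20% => multiply by 120/100
  2781/5 * 120/100 = 16686/25
Final value = 16686/25

16686/25


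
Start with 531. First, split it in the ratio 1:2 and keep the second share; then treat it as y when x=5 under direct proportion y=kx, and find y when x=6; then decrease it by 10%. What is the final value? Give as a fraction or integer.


Start with 531.
Step 1: Split 1:2, second share = 531 * 2/3 = 354
Step 2: Direct prop: k = (354)/5; new y = k*6 = 354*6/5 = 2124/5
Step 3: Decrease by 10%: 2124/5 * 90/100 = 9558/25
Final result = 9558/25

9558/25


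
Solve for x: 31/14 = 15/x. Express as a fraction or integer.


Setting up: 31/14 = 15/x
Cross multiply: 31 * x = 14 * 15
31x = 210
x = 210/31
x = 210/31

210/31


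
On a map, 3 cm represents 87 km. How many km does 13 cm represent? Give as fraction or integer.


Map scale: 3 cm = 87 km
Measured distance on map = 13 cm
Set up proportion: 13 * 87 / 3
= 1131 / 3
= 377 km

377


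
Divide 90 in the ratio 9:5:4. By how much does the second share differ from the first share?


Total parts = 9 + 5 + 4 = 18
Value per part = 90 / 18 = 5
Shares: 9*5=45, 5*5=25, 4*5=20
Second share = 25, first share = 45
Difference = |25 - 45| = 20

20


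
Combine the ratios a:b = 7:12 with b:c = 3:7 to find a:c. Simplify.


Given a:b = 7:12 and b:c = 3:7
Make b consistent. Multiply first ratio by 3: a:b = 21:36
Multiply second ratio by 12: b:c = 36:84
Now b = 36 in both, so a:b:c = 21:36:84
Therefore a:c = 21:84
Simplify by GCD: a:c = 1:4

1:4


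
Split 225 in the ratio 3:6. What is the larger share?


Total parts = 3 + 6 = 9
Value per part = 225 / 9 = 25
First share = 3 * 25 = 75
Second share = 6 * 25 = 150
Larger share = 150

150


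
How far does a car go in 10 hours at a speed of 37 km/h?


Using distance = speed * time
Speed = 37 km/h
Time = 10 hours
Distance = 37 * 10
= 370 km

370


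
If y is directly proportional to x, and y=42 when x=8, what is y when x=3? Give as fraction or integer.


Direct proportion: y = kx
Find k: k = 42/8 = 21/4
Compute y at x=3: y = 21/4 * 3
y = 63/4

63/4


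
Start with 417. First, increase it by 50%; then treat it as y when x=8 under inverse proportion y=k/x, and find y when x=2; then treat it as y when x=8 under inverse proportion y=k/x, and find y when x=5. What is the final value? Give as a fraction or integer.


Start with 417.
Step 1: Increase by 50%: 417 * 150/100 = 1251/2
Step 2: Inverse prop: k = (1251/2)*8; new y = k/2 = 1251/2*8/2 = 2502
Step 3: Inverse prop: k = (2502)*8; new y = k/5 = 2502*8/5 = 20016/5
Final result = 20016/5

20016/5


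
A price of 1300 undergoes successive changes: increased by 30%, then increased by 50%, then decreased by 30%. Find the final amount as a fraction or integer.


Start: 1300
Step 1: increase by 30% => multiply by 130/100
  1300 * 130/100 = 1690
Step 2: increase by 50% => multiply by 150/100
  1690 * 150/100 = 2535
Step 3: decrease by 30% => multiply by 70/100
  2535 * 70/100 = 3549/2
Final value = 3549/2

3549/2


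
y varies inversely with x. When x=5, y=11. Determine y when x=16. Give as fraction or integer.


Inverse proportion: y = k/x
Find k: k = 5 * 11 = 55
Compute y at x=16: y = 55/16
y = 55/16

55/16


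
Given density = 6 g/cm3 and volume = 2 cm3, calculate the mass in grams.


Using mass = density * volume
Density = 6 g/cm3
Volume = 2 cm3
Mass = 6 * 2
= 12 g

12


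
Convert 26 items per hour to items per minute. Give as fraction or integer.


Converting from per hour to per minute
Rate = 26 items per hour
Divide by 60: 26/60
= 13/30 items per minute

13/30


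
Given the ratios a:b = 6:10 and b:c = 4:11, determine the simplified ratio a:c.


Given a:b = 6:10 and b:c = 4:11
Make b consistent. Multiply first ratio by 4: a:b = 24:40
Multiply second ratio by 10: b:c = 40:110
Now b = 40 in both, so a:b:c = 24:40:110
Therefore a:c = 24:110
Simplify by GCD: a:c = 12:55

12:55


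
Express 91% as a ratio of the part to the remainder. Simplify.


Part = 91%, Remainder = 9%
Ratio = 91:9
GCD(91, 9) = 1
Simplify: 91:9 = 91:9

91:9


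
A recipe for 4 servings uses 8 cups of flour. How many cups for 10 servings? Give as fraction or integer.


Original: 8 cups for 4 servings
Target servings = 10
Scaling factor = 10/4
New amount = 8 * 10/4
= 80/4
= 20 cups

20


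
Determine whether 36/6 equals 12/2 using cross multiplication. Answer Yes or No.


Cross multiply to check 36/6 = 12/2
Left cross product: 36 * 2 = 72
Right cross product: 6 * 12 = 72
72 = 72
Equal, so proportions match => Yes

Yes


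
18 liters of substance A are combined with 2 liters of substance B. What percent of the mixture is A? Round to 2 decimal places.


Volume of A = 18 L
Volume of B = 2 L
Total volume = 18 + 2 = 20 L
Percentage of A = (18/20) * 100
= 90.00%

90.00


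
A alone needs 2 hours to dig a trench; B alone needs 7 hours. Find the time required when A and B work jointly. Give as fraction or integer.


Rate of A = 1/2 job per hour
Rate of B = 1/7 job per hour
Combined rate = 1/2 + 1/7
Find common denominator: (7 + 2)/(2*7) = 9/14
Combined rate = 9/14 job per hour
Time together = 1 / (9/14) = 14/9 hours

14/9


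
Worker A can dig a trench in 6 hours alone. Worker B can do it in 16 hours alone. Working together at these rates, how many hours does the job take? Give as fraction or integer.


Rate of A = 1/6 job per hour
Rate of B = 1/16 job per hour
Combined rate = 1/6 + 1/16
Find common denominator: (16 + 6)/(6*16) = 22/96
Combined rate = 11/48 job per hour
Time together = 1 / (11/48) = 48/11 hours

48/11


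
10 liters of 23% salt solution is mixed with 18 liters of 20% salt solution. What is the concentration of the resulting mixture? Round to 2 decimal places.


Solute in mixture 1 = 23% of 10 L = 10*23/100 = 23/10 L
Solute in mixture 2 = 20% of 18 L = 18*20/100 = 18/5 L
Total solute = 23/10 + 18/5 = 59/10 L
Total volume = 10 + 18 = 28 L
Final concentration = 59/10/28 * 100 = 21.07%

21.07


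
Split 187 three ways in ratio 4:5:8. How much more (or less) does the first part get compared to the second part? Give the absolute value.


Total parts = 4 + 5 + 8 = 17
Value per part = 187 / 17 = 11
Shares: 4*11=44, 5*11=55, 8*11=88
First share = 44, second share = 55
Difference = |44 - 55| = 11

11


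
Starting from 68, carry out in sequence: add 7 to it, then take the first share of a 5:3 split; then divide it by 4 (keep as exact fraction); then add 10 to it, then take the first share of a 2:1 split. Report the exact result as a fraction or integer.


Start with 68.
Step 1: Add 7: 68+7=75; split 5:3 first = 75*5/8 = 375/8
Step 2: Divide by 4: 375/8 / 4 = 375/32
Step 3: Add 10: 375/32+10=695/32; split 2:1 first = 695/32*2/3 = 695/48
Final result = 695/48

695/48


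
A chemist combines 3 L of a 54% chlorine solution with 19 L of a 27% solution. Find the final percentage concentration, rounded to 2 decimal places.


Solute in mixture 1 = 54% of 3 L = 3*54/100 = 81/50 L
Solute in mixture 2 = 27% of 19 L = 19*27/100 = 513/100 L
Total solute = 81/50 + 513/100 = 27/4 L
Total volume = 3 + 19 = 22 L
Final concentration = 27/4/22 * 100 = 30.68%

30.68


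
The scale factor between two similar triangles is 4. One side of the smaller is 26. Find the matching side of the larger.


Similar triangles have proportional sides
Scale factor = 4
Smaller side = 26
Corresponding larger side = 26 * 4
= 104

104


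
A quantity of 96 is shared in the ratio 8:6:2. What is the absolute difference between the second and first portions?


Total parts = 8 + 6 + 2 = 16
Value per part = 96 / 16 = 6
Shares: 8*6=48, 6*6=36, 2*6=12
Second share = 36, first share = 48
Difference = |36 - 48| = 12

12


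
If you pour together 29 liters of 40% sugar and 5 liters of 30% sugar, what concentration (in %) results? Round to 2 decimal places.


Solute in mixture 1 = 40% of 29 L = 29*40/100 = 58/5 L
Solute in mixture 2 = 30% of 5 L = 5*30/100 = 3/2 L
Total solute = 58/5 + 3/2 = 131/10 L
Total volume = 29 + 5 = 34 L
Final concentration = 131/10/34 * 100 = 38.53%

38.53


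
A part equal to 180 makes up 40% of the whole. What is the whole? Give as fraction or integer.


Given: 180 is 40% of the whole
Set up: 180 = 40/100 * whole
whole = 180 * 100 / 40
whole = 18000 / 40
whole = 450

450


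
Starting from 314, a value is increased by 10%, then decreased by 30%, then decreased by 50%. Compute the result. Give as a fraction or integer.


Start: 314
Step 1: increase by 10% => multiply by 110/100
  314 * 110/100 = 1727/5
Step 2: decrease by 30% => multiply by 70/100
  1727/5 * 70/100 = 12089/50
Step 3: decrease by 50% => multiply by 50/100
  12089/50 * 50/100 = 12089/100
Final value = 12089/100

12089/100


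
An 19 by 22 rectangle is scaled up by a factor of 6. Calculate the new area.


Original dimensions: 19 x 22
Enlargement factor = 6
New width = 19 * 6 = 114
New height = 22 * 6 = 132
New area = 114 * 132 = 15048

15048


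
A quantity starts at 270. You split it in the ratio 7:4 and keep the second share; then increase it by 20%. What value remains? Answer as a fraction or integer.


Start with 270.
Step 1: Split 7:4, second share = 270 * 4/11 = 1080/11
Step 2: Increase by 20%: 1080/11 * 120/100 = 1296/11
Final result = 1296/11

1296/11


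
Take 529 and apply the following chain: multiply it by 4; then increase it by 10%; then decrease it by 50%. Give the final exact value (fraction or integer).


Start with 529.
Step 1: Multiply by 4: 529 * 4 = 2116
Step 2: Increase by 10%: 2116 * 110/100 = 11638/5
Step 3: Decrease by 50%: 11638/5 * 50/100 = 5819/5
Final result = 5819/5

5819/5


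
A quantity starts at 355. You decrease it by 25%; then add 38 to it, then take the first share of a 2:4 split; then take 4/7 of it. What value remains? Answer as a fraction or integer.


Start with 355.
Step 1: Decrease by 25%: 355 * 75/100 = 1065/4
Step 2: Add 38: 1065/4+38=1217/4; split 2:4 first = 1217/4*2/6 = 1217/12
Step 3: Take 4/7: 1217/12 * 4/7 = 1217/21
Final result = 1217/21

1217/21


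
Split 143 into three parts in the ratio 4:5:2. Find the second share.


Ratio = 4:5:2
Total parts = 4 + 5 + 2 = 11
Value per part = 143 / 11 = 13
First share = 4 * 13 = 52
Middle share = 5 * 13 = 65
Third share = 2 * 13 = 26

65


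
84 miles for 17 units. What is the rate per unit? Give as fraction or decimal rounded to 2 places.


Total miles = 84
Number of units = 17
Unit rate = 84 / 17
= 4.94 miles per unit

4.94


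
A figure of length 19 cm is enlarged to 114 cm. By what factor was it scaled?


Original length = 19 cm
Scaled length = 114 cm
Scale factor = 114 / 19
= 6

6


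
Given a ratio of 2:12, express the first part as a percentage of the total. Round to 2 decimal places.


Total parts = 2 + 12 = 14
First part fraction = 2/14
Percentage = (2/14) * 100
= 0.142857 * 100
= 14.29%

14.29


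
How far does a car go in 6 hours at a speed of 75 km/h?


Using distance = speed * time
Speed = 75 km/h
Time = 6 hours
Distance = 75 * 6
= 450 km

450


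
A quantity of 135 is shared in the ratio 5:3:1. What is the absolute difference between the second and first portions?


Total parts = 5 + 3 + 1 = 9
Value per part = 135 / 9 = 15
Shares: 5*15=75, 3*15=45, 1*15=15
Second share = 45, first share = 75
Difference = |45 - 75| = 30

30


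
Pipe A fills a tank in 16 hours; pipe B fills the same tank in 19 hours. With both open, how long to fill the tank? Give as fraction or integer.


Rate of A = 1/16 job per hour
Rate of B = 1/19 job per hour
Combined rate = 1/16 + 1/19
Find common denominator: (19 + 16)/(16*19) = 35/304
Combined rate = 35/304 job per hour
Time together = 1 / (35/304) = 304/35 hours

304/35


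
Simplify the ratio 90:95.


Find GCD(90, 95)
GCD = 5
Divide both by 5: 90/5 = 18, 95/5 = 19
Simplified ratio = 18:19

18:19


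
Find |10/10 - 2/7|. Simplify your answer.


Simplify: 10/10 = 1 and 2/7 = 2/7
Find common denominator: LCD = 7
Convert: 7/7 and 2/7
Difference = |7 - 2|/7 = 5/7
Simplified = 5/7

5/7


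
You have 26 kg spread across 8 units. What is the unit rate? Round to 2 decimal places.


Total kg = 26
Number of units = 8
Unit rate = 26 / 8
= 3.25 kg per unit

3.25


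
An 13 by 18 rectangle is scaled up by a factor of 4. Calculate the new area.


Original dimensions: 13 x 18
Enlargement factor = 4
New width = 13 * 4 = 52
New height = 18 * 4 = 72
New area = 52 * 72 = 3744

3744


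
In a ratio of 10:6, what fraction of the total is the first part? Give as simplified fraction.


Total parts = 10 + 6 = 16
First part fraction = 10/16
Simplify: 10/16 = 5/8

5/8


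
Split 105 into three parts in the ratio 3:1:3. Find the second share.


Ratio = 3:1:3
Total parts = 3 + 1 + 3 = 7
Value per part = 105 / 7 = 15
First share = 3 * 15 = 45
Middle share = 1 * 15 = 15
Third share = 3 * 15 = 45

15


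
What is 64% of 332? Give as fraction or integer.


Compute 64% of 332
Convert percentage: 64% = 64/100
Multiply: 332 * 64/100
= 21248/100
= 5312/25

5312/25


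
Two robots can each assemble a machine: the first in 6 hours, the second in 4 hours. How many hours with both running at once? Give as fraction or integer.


Rate of A = 1/6 job per hour
Rate of B = 1/4 job per hour
Combined rate = 1/6 + 1/4
Find common denominator: (4 + 6)/(6*4) = 10/24
Combined rate = 5/12 job per hour
Time together = 1 / (5/12) = 12/5 hours

12/5


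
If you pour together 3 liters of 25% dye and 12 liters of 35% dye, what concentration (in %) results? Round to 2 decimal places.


Solute in mixture 1 = 25% of 3 L = 3*25/100 = 3/4 L
Solute in mixture 2 = 35% of 12 L = 12*35/100 = 21/5 L
Total solute = 3/4 + 21/5 = 99/20 L
Total volume = 3 + 12 = 15 L
Final concentration = 99/20/15 * 100 = 33.00%

33.00


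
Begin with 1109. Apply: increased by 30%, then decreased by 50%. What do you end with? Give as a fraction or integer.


Start: 1109
Step 1: increase by 30% => multiply by 130/100
  1109 * 130/100 = 14417/10
Step 2: decrease by 50% => multiply by 50/100
  14417/10 * 50/100 = 14417/20
Final value = 14417/20

14417/20


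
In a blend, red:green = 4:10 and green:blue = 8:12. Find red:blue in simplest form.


Given a:b = 4:10 and b:c = 8:12
Make b consistent. Multiply first ratio by 8: a:b = 32:80
Multiply second ratio by 10: b:c = 80:120
Now b = 80 in both, so a:b:c = 32:80:120
Therefore a:c = 32:120
Simplify by GCD: a:c = 4:15

4:15


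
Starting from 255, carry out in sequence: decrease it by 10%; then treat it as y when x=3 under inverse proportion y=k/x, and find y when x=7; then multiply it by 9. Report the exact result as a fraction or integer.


Start with 255.
Step 1: Decrease by 10%: 255 * 90/100 = 459/2
Step 2: Inverse prop: k = (459/2)*3; new y = k/7 = 459/2*3/7 = 1377/14
Step 3: Multiply by 9: 1377/14 * 9 = 12393/14
Final result = 12393/14

12393/14


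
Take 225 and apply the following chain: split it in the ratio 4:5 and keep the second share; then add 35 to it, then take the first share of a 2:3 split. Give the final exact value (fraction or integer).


Start with 225.
Step 1: Split 4:5, second share = 225 * 5/9 = 125
Step 2: Add 35: 125+35=160; split 2:3 first = 160*2/5 = 64
Final result = 64

64


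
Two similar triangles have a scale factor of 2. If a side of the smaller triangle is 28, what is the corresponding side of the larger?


Similar triangles have proportional sides
Scale factor = 2
Smaller side = 28
Corresponding larger side = 28 * 2
= 56

56


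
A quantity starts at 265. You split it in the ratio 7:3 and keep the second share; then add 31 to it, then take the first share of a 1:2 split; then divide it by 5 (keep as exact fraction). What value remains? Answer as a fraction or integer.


Start with 265.
Step 1: Split 7:3, second share = 265 * 3/10 = 159/2
Step 2: Add 31: 159/2+31=221/2; split 1:2 first = 221/2*1/3 = 221/6
Step 3: Divide by 5: 221/6 / 5 = 221/30
Final result = 221/30

221/30


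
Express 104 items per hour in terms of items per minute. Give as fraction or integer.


Converting from per hour to per minute
Rate = 104 items per hour
Divide by 60: 104/60
= 26/15 items per minute

26/15


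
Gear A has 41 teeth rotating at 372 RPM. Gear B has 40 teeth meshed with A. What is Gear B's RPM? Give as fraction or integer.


Gear ratio: teeth_A * RPM_A = teeth_B * RPM_B
41 * 372 = 40 * RPM_B
15252 = 40 * RPM_B
RPM_B = 15252 / 40
RPM_B = 3813/10

3813/10


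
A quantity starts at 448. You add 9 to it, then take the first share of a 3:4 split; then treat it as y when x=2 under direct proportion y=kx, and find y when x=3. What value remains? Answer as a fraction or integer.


Start with 448.
Step 1: Add 9: 448+9=457; split 3:4 first = 457*3/7 = 1371/7
Step 2: Direct prop: k = (1371/7)/2; new y = k*3 = 1371/7*3/2 = 4113/14
Final result = 4113/14

4113/14


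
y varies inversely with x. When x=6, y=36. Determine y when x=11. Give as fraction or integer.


Inverse proportion: y = k/x
Find k: k = 6 * 36 = 216
Compute y at x=11: y = 216/11
y = 216/11

216/11


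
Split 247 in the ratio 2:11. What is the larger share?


Total parts = 2 + 11 = 13
Value per part = 247 / 13 = 19
First share = 2 * 19 = 38
Second share = 11 * 19 = 209
Larger share = 209

209


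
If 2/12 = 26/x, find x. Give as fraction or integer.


Setting up: 2/12 = 26/x
Cross multiply: 2 * x = 12 * 26
2x = 312
x = 312/2
x = 156

156


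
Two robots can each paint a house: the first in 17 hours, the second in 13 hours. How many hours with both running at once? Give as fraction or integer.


Rate of A = 1/17 job per hour
Rate of B = 1/13 job per hour
Combined rate = 1/17 + 1/13
Find common denominator: (13 + 17)/(17*13) = 30/221
Combined rate = 30/221 job per hour
Time together = 1 / (30/221) = 221/30 hours

221/30


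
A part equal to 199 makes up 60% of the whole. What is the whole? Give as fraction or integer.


Given: 199 is 60% of the whole
Set up: 199 = 60/100 * whole
whole = 199 * 100 / 60
whole = 19900 / 60
whole = 995/3

995/3


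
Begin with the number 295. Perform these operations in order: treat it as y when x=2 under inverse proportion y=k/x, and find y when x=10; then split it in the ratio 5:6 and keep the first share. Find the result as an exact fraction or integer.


Start with 295.
Step 1: Inverse prop: k = (295)*2; new y = k/10 = 295*2/10 = 59
Step 2: Split 5:6, first share = 59 * 5/11 = 295/11
Final result = 295/11

295/11


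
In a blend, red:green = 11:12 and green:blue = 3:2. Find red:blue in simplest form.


Given a:b = 11:12 and b:c = 3:2
Make b consistent. Multiply first ratio by 3: a:b = 33:36
Multiply second ratio by 12: b:c = 36:24
Now b = 36 in both, so a:b:c = 33:36:24
Therefore a:c = 33:24
Simplify by GCD: a:c = 11:8

11:8


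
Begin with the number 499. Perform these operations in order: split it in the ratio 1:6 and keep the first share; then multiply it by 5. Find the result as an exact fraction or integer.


Start with 499.
Step 1: Split 1:6, first share = 499 * 1/7 = 499/7
Step 2: Multiply by 5: 499/7 * 5 = 2495/7
Final result = 2495/7

2495/7


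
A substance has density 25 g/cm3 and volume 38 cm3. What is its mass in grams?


Using mass = density * volume
Density = 25 g/cm3
Volume = 38 cm3
Mass = 25 * 38
= 950 g

950


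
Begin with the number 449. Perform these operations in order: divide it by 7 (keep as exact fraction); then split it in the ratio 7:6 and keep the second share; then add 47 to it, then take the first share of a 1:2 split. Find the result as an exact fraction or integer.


Start with 449.
Step 1: Divide by 7: 449 / 7 = 449/7
Step 2: Split 7:6, second share = 449/7 * 6/13 = 2694/91
Step 3: Add 47: 2694/91+47=6971/91; split 1:2 first = 6971/91*1/3 = 6971/273
Final result = 6971/273

6971/273


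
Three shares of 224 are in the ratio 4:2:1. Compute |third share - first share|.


Total parts = 4 + 2 + 1 = 7
Value per part = 224 / 7 = 32
Shares: 4*32=128, 2*32=64, 1*32=32
Third share = 32, first share = 128
Difference = |32 - 128| = 96

96


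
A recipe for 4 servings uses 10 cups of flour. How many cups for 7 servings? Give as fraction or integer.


Original: 10 cups for 4 servings
Target servings = 7
Scaling factor = 7/4
New amount = 10 * 7/4
= 70/4
= 35/2 cups

35/2


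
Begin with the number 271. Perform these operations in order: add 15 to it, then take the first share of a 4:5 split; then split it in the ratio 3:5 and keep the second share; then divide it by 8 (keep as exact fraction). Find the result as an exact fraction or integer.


Start with 271.
Step 1: Add 15: 271+15=286; split 4:5 first = 286*4/9 = 1144/9
Step 2: Split 3:5, second share = 1144/9 * 5/8 = 715/9
Step 3: Divide by 8: 715/9 / 8 = 715/72
Final result = 715/72

715/72


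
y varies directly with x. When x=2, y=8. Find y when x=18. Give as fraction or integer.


Direct proportion: y = kx
Find k: k = 8/2 = 4
Compute y at x=18: y = 4 * 18
y = 72

72


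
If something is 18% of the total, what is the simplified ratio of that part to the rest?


Part = 18%, Remainder = 82%
Ratio = 18:82
GCD(18, 82) = 2
Simplify: 9:41 = 9:41

9:41


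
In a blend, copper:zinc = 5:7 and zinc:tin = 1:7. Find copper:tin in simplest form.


Given a:b = 5:7 and b:c = 1:7
Make b consistent. Multiply first ratio by 1: a:b = 5:7
Multiply second ratio by 7: b:c = 7:49
Now b = 7 in both, so a:b:c = 5:7:49
Therefore a:c = 5:49
Simplify by GCD: a:c = 5:49

5:49


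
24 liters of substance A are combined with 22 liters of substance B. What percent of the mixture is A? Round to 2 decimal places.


Volume of A = 24 L
Volume of B = 22 L
Total volume = 24 + 22 = 46 L
Percentage of A = (24/46) * 100
= 52.17%

52.17


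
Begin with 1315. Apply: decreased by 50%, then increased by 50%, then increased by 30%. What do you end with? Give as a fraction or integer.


Start: 1315
Step 1: decrease by 50% => multiply by 50/100
  1315 * 50/100 = 1315/2
Step 2: increase by 50% => multiply by 150/100
  1315/2 * 150/100 = 3945/4
Step 3: increase by 30% => multiply by 130/100
  3945/4 * 130/100 = 10257/8
Final value = 10257/8

10257/8


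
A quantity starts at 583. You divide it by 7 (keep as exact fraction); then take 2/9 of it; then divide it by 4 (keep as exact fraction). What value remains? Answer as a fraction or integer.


Start with 583.
Step 1: Divide by 7: 583 / 7 = 583/7
Step 2: Take 2/9: 583/7 * 2/9 = 1166/63
Step 3: Divide by 4: 1166/63 / 4 = 583/126
Final result = 583/126

583/126


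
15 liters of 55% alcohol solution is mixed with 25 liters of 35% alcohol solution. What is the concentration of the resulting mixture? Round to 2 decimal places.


Solute in mixture 1 = 55% of 15 L = 15*55/100 = 33/4 L
Solute in mixture 2 = 35% of 25 L = 25*35/100 = 35/4 L
Total solute = 33/4 + 35/4 = 17 L
Total volume = 15 + 25 = 40 L
Final concentration = 17/40 * 100 = 42.50%

42.50


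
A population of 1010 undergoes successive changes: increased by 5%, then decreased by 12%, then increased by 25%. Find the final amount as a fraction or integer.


Start: 1010
Step 1: increase by 5% => multiply by 105/100
  1010 * 105/100 = 2121/2
Step 2: decrease by 12% => multiply by 88/100
  2121/2 * 88/100 = 23331/25
Step 3: increase by 25% => multiply by 125/100
  23331/25 * 125/100 = 23331/20
Final value = 23331/20

23331/20


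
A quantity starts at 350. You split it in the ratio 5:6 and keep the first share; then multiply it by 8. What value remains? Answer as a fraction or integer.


Start with 350.
Step 1: Split 5:6, first share = 350 * 5/11 = 1750/11
Step 2: Multiply by 8: 1750/11 * 8 = 14000/11
Final result = 14000/11

14000/11


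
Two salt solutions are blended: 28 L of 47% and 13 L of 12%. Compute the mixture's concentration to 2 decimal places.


Solute in mixture 1 = 47% of 28 L = 28*47/100 = 329/25 L
Solute in mixture 2 = 12% of 13 L = 13*12/100 = 39/25 L
Total solute = 329/25 + 39/25 = 368/25 L
Total volume = 28 + 13 = 41 L
Final concentration = 368/25/41 * 100 = 35.90%

35.90


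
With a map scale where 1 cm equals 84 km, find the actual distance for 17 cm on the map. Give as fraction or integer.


Map scale: 1 cm = 84 km
Measured distance on map = 17 cm
Set up proportion: 17 * 84 / 1
= 1428 / 1
= 1428 km

1428


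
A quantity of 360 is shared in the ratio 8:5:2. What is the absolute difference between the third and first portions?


Total parts = 8 + 5 + 2 = 15
Value per part = 360 / 15 = 24
Shares: 8*24=192, 5*24=120, 2*24=48
Third share = 48, first share = 192
Difference = |48 - 192| = 144

144


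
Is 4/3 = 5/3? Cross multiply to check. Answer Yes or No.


Cross multiply to check 4/3 = 5/3
Left cross product: 4 * 3 = 12
Right cross product: 3 * 5 = 15
12 != 15
Not equal, so proportions differ => No

No


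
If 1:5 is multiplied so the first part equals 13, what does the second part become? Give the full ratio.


Original ratio: 1:5
First term target: 13
Scale factor = 13 / 1 = 13
Multiply second term: 5 * 13 = 65
Equivalent ratio = 13:65

13:65


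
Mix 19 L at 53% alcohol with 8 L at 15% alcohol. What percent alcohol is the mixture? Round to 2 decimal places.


Solute in mixture 1 = 53% of 19 L = 19*53/100 = 1007/100 L
Solute in mixture 2 = 15% of 8 L = 8*15/100 = 6/5 L
Total solute = 1007/100 + 6/5 = 1127/100 L
Total volume = 19 + 8 = 27 L
Final concentration = 1127/100/27 * 100 = 41.74%

41.74


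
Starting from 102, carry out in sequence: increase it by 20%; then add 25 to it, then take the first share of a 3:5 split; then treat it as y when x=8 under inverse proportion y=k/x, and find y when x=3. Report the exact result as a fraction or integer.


Start with 102.
Step 1: Increase by 20%: 102 * 120/100 = 612/5
Step 2: Add 25: 612/5+25=737/5; split 3:5 first = 737/5*3/8 = 2211/40
Step 3: Inverse prop: k = (2211/40)*8; new y = k/3 = 2211/40*8/3 = 737/5
Final result = 737/5

737/5


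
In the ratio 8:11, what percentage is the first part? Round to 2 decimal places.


Total parts = 8 + 11 = 19
First part fraction = 8/19
Percentage = (8/19) * 100
= 0.421053 * 100
= 42.11%

42.11


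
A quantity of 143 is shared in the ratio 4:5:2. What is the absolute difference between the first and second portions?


Total parts = 4 + 5 + 2 = 11
Value per part = 143 / 11 = 13
Shares: 4*13=52, 5*13=65, 2*13=26
First share = 52, second share = 65
Difference = |52 - 65| = 13

13


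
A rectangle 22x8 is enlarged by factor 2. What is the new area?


Original dimensions: 22 x 8
Enlargement factor = 2
New width = 22 * 2 = 44
New height = 8 * 2 = 16
New area = 44 * 16 = 704

704


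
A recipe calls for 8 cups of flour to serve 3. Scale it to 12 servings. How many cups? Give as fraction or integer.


Original: 8 cups for 3 servings
Target servings = 12
Scaling factor = 12/3
New amount = 8 * 12/3
= 96/3
= 32 cups

32


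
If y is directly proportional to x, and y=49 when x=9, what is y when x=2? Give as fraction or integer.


Direct proportion: y = kx
Find k: k = 49/9 = 49/9
Compute y at x=2: y = 49/9 * 2
y = 98/9

98/9


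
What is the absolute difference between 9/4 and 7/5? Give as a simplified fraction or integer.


Simplify: 9/4 = 9/4 and 7/5 = 7/5
Find common denominator: LCD = 20
Convert: 45/20 and 28/20
Difference = |45 - 28|/20 = 17/20
Simplified = 17/20

17/20


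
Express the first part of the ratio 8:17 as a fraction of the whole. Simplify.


Total parts = 8 + 17 = 25
First part fraction = 8/25
Simplify: 8/25 = 8/25

8/25


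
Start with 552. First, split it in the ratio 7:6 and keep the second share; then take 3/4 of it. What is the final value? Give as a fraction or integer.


Start with 552.
Step 1: Split 7:6, second share = 552 * 6/13 = 3312/13
Step 2: Take 3/4: 3312/13 * 3/4 = 2484/13
Final result = 2484/13

2484/13


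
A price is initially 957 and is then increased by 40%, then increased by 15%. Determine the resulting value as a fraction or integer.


Start: 957
Step 1: increase by 40% => multiply by 140/100
  957 * 140/100 = 6699/5
Step 2: increase by 15% => multiply by 115/100
  6699/5 * 115/100 = 154077/100
Final value = 154077/100

154077/100


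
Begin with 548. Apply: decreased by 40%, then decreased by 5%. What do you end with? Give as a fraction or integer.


Start: 548
Step 1: decrease by 40% => multiply by 60/100
  548 * 60/100 = 1644/5
Step 2: decrease by 5% => multiply by 95/100
  1644/5 * 95/100 = 7809/25
Final value = 7809/25

7809/25


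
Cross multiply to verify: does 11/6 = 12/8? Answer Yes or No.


Cross multiply to check 11/6 = 12/8
Left cross product: 11 * 8 = 88
Right cross product: 6 * 12 = 72
88 != 72
Not equal, so proportions differ => No

No


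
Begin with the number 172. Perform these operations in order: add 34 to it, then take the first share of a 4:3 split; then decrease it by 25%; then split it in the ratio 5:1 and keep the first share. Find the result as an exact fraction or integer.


Start with 172.
Step 1: Add 34: 172+34=206; split 4:3 first = 206*4/7 = 824/7
Step 2: Decrease by 25%: 824/7 * 75/100 = 618/7
Step 3: Split 5:1, first share = 618/7 * 5/6 = 515/7
Final result = 515/7

515/7


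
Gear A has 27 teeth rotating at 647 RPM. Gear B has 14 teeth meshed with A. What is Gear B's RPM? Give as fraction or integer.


Gear ratio: teeth_A * RPM_A = teeth_B * RPM_B
27 * 647 = 14 * RPM_B
17469 = 14 * RPM_B
RPM_B = 17469 / 14
RPM_B = 17469/14

17469/14


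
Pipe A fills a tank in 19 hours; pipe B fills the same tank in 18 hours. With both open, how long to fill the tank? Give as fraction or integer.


Rate of A = 1/19 job per hour
Rate of B = 1/18 job per hour
Combined rate = 1/19 + 1/18
Find common denominator: (18 + 19)/(19*18) = 37/342
Combined rate = 37/342 job per hour
Time together = 1 / (37/342) = 342/37 hours

342/37


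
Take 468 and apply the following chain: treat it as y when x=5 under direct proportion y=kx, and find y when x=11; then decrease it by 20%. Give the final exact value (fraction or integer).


Start with 468.
Step 1: Direct prop: k = (468)/5; new y = k*11 = 468*11/5 = 5148/5
Step 2: Decrease by 20%: 5148/5 * 80/100 = 20592/25
Final result = 20592/25

20592/25


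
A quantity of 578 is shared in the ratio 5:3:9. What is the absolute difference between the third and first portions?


Total parts = 5 + 3 + 9 = 17
Value per part = 578 / 17 = 34
Shares: 5*34=170, 3*34=102, 9*34=306
Third share = 306, first share = 170
Difference = |306 - 170| = 136

136


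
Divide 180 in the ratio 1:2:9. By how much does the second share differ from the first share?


Total parts = 1 + 2 + 9 = 12
Value per part = 180 / 12 = 15
Shares: 1*15=15, 2*15=30, 9*15=135
Second share = 30, first share = 15
Difference = |30 - 15| = 15

15


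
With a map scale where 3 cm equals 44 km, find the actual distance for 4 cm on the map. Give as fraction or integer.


Map scale: 3 cm = 44 km
Measured distance on map = 4 cm
Set up proportion: 4 * 44 / 3
= 176 / 3
= 176/3 km

176/3


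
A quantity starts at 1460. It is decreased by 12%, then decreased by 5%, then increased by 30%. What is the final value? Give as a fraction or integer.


Start: 1460
Step 1: decrease by 12% => multiply by 88/100
  1460 * 88/100 = 6424/5
Step 2: decrease by 5% => multiply by 95/100
  6424/5 * 95/100 = 30514/25
Step 3: increase by 30% => multiply by 130/100
  30514/25 * 130/100 = 198341/125
Final value = 198341/125

198341/125


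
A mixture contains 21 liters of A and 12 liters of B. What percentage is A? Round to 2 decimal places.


Volume of A = 21 L
Volume of B = 12 L
Total volume = 21 + 12 = 33 L
Percentage of A = (21/33) * 100
= 63.64%

63.64


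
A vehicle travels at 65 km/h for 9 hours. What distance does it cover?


Using distance = speed * time
Speed = 65 km/h
Time = 9 hours
Distance = 65 * 9
= 585 km

585


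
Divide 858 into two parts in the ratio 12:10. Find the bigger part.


Total parts = 12 + 10 = 22
Value per part = 858 / 22 = 39
First share = 12 * 39 = 468
Second share = 10 * 39 = 390
Larger share = 468

468
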